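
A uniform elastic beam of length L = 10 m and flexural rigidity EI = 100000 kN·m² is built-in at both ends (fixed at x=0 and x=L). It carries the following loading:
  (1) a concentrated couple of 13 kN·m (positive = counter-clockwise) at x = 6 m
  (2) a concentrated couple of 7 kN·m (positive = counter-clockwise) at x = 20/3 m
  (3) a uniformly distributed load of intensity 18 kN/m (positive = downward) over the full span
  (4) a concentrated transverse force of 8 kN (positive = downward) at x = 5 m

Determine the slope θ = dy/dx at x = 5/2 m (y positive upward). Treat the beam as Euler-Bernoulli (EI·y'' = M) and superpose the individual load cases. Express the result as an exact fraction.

θ(5/2) = -19271/12000000 rad

Load 1 — applied couple M₀=13 kN·m at a=6 m (b=L-a=4):
  θ_1 = (R_Ax²/2 - M_Ax)/EI  [x≤a] with R_A=234/125, M_A=104/25 = ((234/125)·(5/2)²/2 - (104/25)·(5/2))/100000 = -91/2000000 rad
Load 2 — applied couple M₀=7 kN·m at a=20/3 m (b=L-a=10/3):
  θ_2 = (R_Ax²/2 - M_Ax)/EI  [x≤a] with R_A=14/15, M_A=7/3 = ((14/15)·(5/2)²/2 - (7/3)·(5/2))/100000 = -7/240000 rad
Load 3 — uniform load w=18 kN/m over full span:
  θ_3 = -wx(L-x)(L-2x)/(12EI) = -18·(5/2)·(10-(5/2))·(10-2·(5/2))/(12·100000) = -9/6400 rad
Load 4 — point force P=8 kN at a=5 m (b=L-a=5):
  θ_4 = -Pb²x(2aL-(3a+b)x)/(2L³EI)  [x≤a] = -8·5²·(5/2)·(2·5·10-(3·5+5)·(5/2))/(2·10³·100000) = -1/8000 rad
Superposition: θ = Σ θ_i = -19271/12000000 rad ≈ -0.001606 rad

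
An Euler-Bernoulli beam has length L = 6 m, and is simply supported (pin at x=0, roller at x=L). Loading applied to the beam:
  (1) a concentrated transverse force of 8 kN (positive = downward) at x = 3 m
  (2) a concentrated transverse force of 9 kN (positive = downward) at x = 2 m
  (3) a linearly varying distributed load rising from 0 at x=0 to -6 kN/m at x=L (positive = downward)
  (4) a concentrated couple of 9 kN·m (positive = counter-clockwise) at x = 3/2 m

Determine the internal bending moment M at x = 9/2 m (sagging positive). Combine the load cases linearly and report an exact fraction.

Load 1 — point force P=8 kN at a=3 m (b=L-a=3):
  M_1 = Pa(L-x)/L  [x>a] = 8·3·(6-(9/2))/6 = 6 kN·m
Load 2 — point force P=9 kN at a=2 m (b=L-a=4):
  M_2 = Pa(L-x)/L  [x>a] = 9·2·(6-(9/2))/6 = 9/2 kN·m
Load 3 — triangular load w₀=-6 kN/m (0→w₀ over full span):
  M_3 = w₀Lx/6 - w₀x³/(6L) = (-6)·6·(9/2)/6 - (-6)·(9/2)³/(6·6) = -189/16 kN·m
Load 4 — applied couple M₀=9 kN·m at a=3/2 m (b=L-a=9/2):
  M_4 = M₀x/L - M₀  [x>a] = 9·(9/2)/6 - 9 = -9/4 kN·m
Superposition: M = Σ M_i = -57/16 kN·m ≈ -3.562500 kN·m

M(9/2) = -57/16 kN·m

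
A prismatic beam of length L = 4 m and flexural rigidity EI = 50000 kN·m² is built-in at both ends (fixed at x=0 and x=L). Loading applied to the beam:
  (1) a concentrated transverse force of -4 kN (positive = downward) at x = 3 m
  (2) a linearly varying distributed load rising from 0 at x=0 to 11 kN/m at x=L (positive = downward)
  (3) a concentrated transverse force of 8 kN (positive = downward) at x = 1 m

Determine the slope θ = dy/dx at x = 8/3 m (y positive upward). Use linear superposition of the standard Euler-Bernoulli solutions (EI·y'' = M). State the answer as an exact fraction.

Load 1 — point force P=-4 kN at a=3 m (b=L-a=1):
  θ_1 = -Pb²x(2aL-(3a+b)x)/(2L³EI)  [x≤a] = -(-4)·1²·(8/3)·(2·3·4-(3·3+1)·(8/3))/(2·4³·50000) = -1/225000 rad
Load 2 — triangular load w₀=11 kN/m (0→w₀ over full span):
  θ_2 = -w₀(2x(L-x)(L-2x)(x+2L)+x²(L-x)²)/(120LEI) = -11·(2·(8/3)·(4-(8/3))·(4-2·(8/3))·((8/3)+2·4)+(8/3)²·(4-(8/3))²)/(120·4·50000) = 154/3796875 rad
Load 3 — point force P=8 kN at a=1 m (b=L-a=3):
  θ_3 = Pa²(L-x)(2bL-(3b+a)(L-x))/(2L³EI)  [x>a] = 8·1²·(4-(8/3))·(2·3·4-(3·3+1)·(4-(8/3)))/(2·4³·50000) = 1/56250 rad
Superposition: θ = Σ θ_i = 1637/30375000 rad ≈ 0.000054 rad

θ(8/3) = 1637/30375000 rad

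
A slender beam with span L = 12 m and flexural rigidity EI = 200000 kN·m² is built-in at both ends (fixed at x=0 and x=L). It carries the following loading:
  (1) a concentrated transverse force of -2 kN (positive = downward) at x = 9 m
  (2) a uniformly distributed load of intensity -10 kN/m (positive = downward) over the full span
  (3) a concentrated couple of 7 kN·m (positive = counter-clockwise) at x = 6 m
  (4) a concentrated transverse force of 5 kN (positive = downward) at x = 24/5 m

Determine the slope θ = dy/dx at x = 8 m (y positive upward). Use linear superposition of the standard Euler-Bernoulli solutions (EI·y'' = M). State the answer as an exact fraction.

θ(8) = -7403/15000000 rad

Load 1 — point force P=-2 kN at a=9 m (b=L-a=3):
  θ_1 = -Pb²x(2aL-(3a+b)x)/(2L³EI)  [x≤a] = -(-2)·3²·8·(2·9·12-(3·9+3)·8)/(2·12³·200000) = -1/200000 rad
Load 2 — uniform load w=-10 kN/m over full span:
  θ_2 = -wx(L-x)(L-2x)/(12EI) = -(-10)·8·(12-8)·(12-2·8)/(12·200000) = -1/1875 rad
Load 3 — applied couple M₀=7 kN·m at a=6 m (b=L-a=6):
  θ_3 = (R_Ax²/2 - M_Ax - M₀(x-a))/EI  [x>a] with R_A=7/8, M_A=7/4 = ((7/8)·8²/2 - (7/4)·8 - 7·(8-6))/200000 = 0 rad
Load 4 — point force P=5 kN at a=24/5 m (b=L-a=36/5):
  θ_4 = Pa²(L-x)(2bL-(3b+a)(L-x))/(2L³EI)  [x>a] = 5·(24/5)²·(12-8)·(2·(36/5)·12-(3·(36/5)+(24/5))·(12-8))/(2·12³·200000) = 7/156250 rad
Superposition: θ = Σ θ_i = -7403/15000000 rad ≈ -0.000494 rad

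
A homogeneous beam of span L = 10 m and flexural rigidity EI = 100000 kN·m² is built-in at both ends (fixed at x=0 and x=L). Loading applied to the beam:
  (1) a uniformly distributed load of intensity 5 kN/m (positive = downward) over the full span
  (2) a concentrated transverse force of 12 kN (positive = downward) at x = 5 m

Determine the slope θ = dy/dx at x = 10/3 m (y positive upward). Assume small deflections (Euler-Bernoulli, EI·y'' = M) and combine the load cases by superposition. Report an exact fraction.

θ(10/3) = -77/162000 rad

Load 1 — uniform load w=5 kN/m over full span:
  θ_1 = -wx(L-x)(L-2x)/(12EI) = -5·(10/3)·(10-(10/3))·(10-2·(10/3))/(12·100000) = -1/3240 rad
Load 2 — point force P=12 kN at a=5 m (b=L-a=5):
  θ_2 = -Pb²x(2aL-(3a+b)x)/(2L³EI)  [x≤a] = -12·5²·(10/3)·(2·5·10-(3·5+5)·(10/3))/(2·10³·100000) = -1/6000 rad
Superposition: θ = Σ θ_i = -77/162000 rad ≈ -0.000475 rad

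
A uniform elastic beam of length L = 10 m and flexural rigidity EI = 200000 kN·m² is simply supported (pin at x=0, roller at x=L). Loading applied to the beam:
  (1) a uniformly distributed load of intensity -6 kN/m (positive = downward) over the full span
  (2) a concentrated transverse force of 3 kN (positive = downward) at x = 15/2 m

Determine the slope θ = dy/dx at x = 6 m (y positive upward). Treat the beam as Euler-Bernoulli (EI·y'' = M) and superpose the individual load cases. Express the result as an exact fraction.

θ(6) = -2311/6400000 rad

Load 1 — uniform load w=-6 kN/m over full span:
  θ_1 = -w(L³-6Lx²+4x³)/(24EI) = -(-6)·(10³-6·10·6²+4·6³)/(24·200000) = -37/100000 rad
Load 2 — point force P=3 kN at a=15/2 m (b=L-a=5/2):
  θ_2 = -Pb(L²-b²-3x²)/(6LEI)  [x≤a] = -3·(5/2)·(10²-(5/2)²-3·6²)/(6·10·200000) = 57/6400000 rad
Superposition: θ = Σ θ_i = -2311/6400000 rad ≈ -0.000361 rad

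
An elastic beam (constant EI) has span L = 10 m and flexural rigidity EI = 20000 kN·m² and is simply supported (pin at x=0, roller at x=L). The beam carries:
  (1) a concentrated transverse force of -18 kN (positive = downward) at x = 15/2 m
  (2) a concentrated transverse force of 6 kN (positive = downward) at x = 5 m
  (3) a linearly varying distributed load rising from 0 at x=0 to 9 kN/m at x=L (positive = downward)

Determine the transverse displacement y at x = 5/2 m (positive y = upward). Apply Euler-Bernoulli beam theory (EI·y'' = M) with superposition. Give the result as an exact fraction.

y(5/2) = -263/16384 m

Load 1 — point force P=-18 kN at a=15/2 m (b=L-a=5/2):
  y_1 = -Pbx(L²-b²-x²)/(6LEI)  [x≤a] = -(-18)·(5/2)·(5/2)·(10²-(5/2)²-(5/2)²)/(6·10·20000) = 21/2560 m
Load 2 — point force P=6 kN at a=5 m (b=L-a=5):
  y_2 = -Pbx(L²-b²-x²)/(6LEI)  [x≤a] = -6·5·(5/2)·(10²-5²-(5/2)²)/(6·10·20000) = -11/2560 m
Load 3 — triangular load w₀=9 kN/m (0→w₀ over full span):
  y_3 = -w₀x(7L⁴-10L²x²+3x⁴)/(360LEI) = -9·(5/2)·(7·10⁴-10·10²·(5/2)²+3·(5/2)⁴)/(360·10·20000) = -327/16384 m
Superposition: y = Σ y_i = -263/16384 m ≈ -0.016052 m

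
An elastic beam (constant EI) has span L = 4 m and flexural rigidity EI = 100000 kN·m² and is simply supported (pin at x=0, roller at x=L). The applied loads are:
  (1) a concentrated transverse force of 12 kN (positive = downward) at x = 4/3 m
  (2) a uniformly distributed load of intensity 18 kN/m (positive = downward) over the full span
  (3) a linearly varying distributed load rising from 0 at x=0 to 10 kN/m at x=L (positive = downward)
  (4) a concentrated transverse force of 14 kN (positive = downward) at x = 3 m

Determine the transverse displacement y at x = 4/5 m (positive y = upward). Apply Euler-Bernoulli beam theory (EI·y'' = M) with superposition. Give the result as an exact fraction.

y(4/5) = -5107121/8437500000 m

Load 1 — point force P=12 kN at a=4/3 m (b=L-a=8/3):
  y_1 = -Pbx(L²-b²-x²)/(6LEI)  [x≤a] = -12·(8/3)·(4/5)·(4²-(8/3)²-(4/5)²)/(6·4·100000) = -928/10546875 m
Load 2 — uniform load w=18 kN/m over full span:
  y_2 = -wx(L³-2Lx²+x³)/(24EI) = -18·(4/5)·(4³-2·4·(4/5)²+(4/5)³)/(24·100000) = -696/1953125 m
Load 3 — triangular load w₀=10 kN/m (0→w₀ over full span):
  y_3 = -w₀x(7L⁴-10L²x²+3x⁴)/(360LEI) = -10·(4/5)·(7·4⁴-10·4²·(4/5)²+3·(4/5)⁴)/(360·4·100000) = -2752/29296875 m
Load 4 — point force P=14 kN at a=3 m (b=L-a=1):
  y_4 = -Pbx(L²-b²-x²)/(6LEI)  [x≤a] = -14·1·(4/5)·(4²-1²-(4/5)²)/(6·4·100000) = -2513/37500000 m
Superposition: y = Σ y_i = -5107121/8437500000 m ≈ -0.000605 m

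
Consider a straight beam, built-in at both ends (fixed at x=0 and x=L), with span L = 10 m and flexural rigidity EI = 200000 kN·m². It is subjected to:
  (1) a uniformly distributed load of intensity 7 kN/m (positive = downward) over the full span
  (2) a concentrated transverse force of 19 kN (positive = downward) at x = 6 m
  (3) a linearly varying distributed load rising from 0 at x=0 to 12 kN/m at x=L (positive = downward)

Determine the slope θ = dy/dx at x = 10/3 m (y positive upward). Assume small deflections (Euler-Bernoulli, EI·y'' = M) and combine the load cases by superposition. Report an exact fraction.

Load 1 — uniform load w=7 kN/m over full span:
  θ_1 = -wx(L-x)(L-2x)/(12EI) = -7·(10/3)·(10-(10/3))·(10-2·(10/3))/(12·200000) = -7/32400 rad
Load 2 — point force P=19 kN at a=6 m (b=L-a=4):
  θ_2 = -Pb²x(2aL-(3a+b)x)/(2L³EI)  [x≤a] = -19·4²·(10/3)·(2·6·10-(3·6+4)·(10/3))/(2·10³·200000) = -133/1125000 rad
Load 3 — triangular load w₀=12 kN/m (0→w₀ over full span):
  θ_3 = -w₀(2x(L-x)(L-2x)(x+2L)+x²(L-x)²)/(120LEI) = -12·(2·(10/3)·(10-(10/3))·(10-2·(10/3))·((10/3)+2·10)+(10/3)²·(10-(10/3))²)/(120·10·200000) = -2/10125 rad
Superposition: θ = Σ θ_i = -10769/20250000 rad ≈ -0.000532 rad

θ(10/3) = -10769/20250000 rad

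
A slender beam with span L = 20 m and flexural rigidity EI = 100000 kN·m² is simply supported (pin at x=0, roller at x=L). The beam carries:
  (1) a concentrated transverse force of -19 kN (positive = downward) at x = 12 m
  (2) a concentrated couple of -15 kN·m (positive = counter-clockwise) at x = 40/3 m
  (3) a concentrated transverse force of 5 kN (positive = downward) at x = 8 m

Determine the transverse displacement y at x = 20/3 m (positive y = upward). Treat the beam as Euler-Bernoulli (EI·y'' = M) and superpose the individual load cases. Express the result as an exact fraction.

y(20/3) = 19663/1012500 m

Load 1 — point force P=-19 kN at a=12 m (b=L-a=8):
  y_1 = -Pbx(L²-b²-x²)/(6LEI)  [x≤a] = -(-19)·8·(20/3)·(20²-8²-(20/3)²)/(6·20·100000) = 6232/253125 m
Load 2 — applied couple M₀=-15 kN·m at a=40/3 m (b=L-a=20/3):
  y_2 = (M₀x³/(6L)+C₁x)/EI  [x≤a] with C₁=M₀(3b²-L²)/(6L)=100/3 = ((-15)·(20/3)³/(6·20)+(100/3)·(20/3))/100000 = 1/540 m
Load 3 — point force P=5 kN at a=8 m (b=L-a=12):
  y_3 = -Pbx(L²-b²-x²)/(6LEI)  [x≤a] = -5·12·(20/3)·(20²-12²-(20/3)²)/(6·20·100000) = -119/16875 m
Superposition: y = Σ y_i = 19663/1012500 m ≈ 0.019420 m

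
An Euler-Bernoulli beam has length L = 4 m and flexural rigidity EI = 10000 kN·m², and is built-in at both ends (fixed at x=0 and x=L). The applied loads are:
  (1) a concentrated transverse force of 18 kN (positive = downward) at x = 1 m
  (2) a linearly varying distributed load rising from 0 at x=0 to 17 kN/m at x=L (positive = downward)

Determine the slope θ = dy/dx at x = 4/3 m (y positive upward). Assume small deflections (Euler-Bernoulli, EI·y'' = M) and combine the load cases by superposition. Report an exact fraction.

θ(4/3) = -5567/12150000 rad

Load 1 — point force P=18 kN at a=1 m (b=L-a=3):
  θ_1 = Pa²(L-x)(2bL-(3b+a)(L-x))/(2L³EI)  [x>a] = 18·1²·(4-(4/3))·(2·3·4-(3·3+1)·(4-(4/3)))/(2·4³·10000) = -1/10000 rad
Load 2 — triangular load w₀=17 kN/m (0→w₀ over full span):
  θ_2 = -w₀(2x(L-x)(L-2x)(x+2L)+x²(L-x)²)/(120LEI) = -17·(2·(4/3)·(4-(4/3))·(4-2·(4/3))·((4/3)+2·4)+(4/3)²·(4-(4/3))²)/(120·4·10000) = -272/759375 rad
Superposition: θ = Σ θ_i = -5567/12150000 rad ≈ -0.000458 rad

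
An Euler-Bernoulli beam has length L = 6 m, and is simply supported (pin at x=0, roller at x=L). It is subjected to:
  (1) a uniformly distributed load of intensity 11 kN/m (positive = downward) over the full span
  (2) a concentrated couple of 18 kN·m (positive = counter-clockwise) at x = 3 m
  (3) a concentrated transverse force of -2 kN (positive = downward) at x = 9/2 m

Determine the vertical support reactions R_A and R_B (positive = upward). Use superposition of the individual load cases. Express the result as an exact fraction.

R_A = 71/2 kN, R_B = 57/2 kN

Load 1 — uniform load w=11 kN/m over full span:
  R_A = wL/2 = 11·6/2 = 33 kN
  R_B = wL/2 = 11·6/2 = 33 kN
Load 2 — applied couple M₀=18 kN·m at a=3 m (b=L-a=3):
  R_A = M₀/L = 18/6 = 3 kN
  R_B = -M₀/L = -18/6 = -3 kN
Load 3 — point force P=-2 kN at a=9/2 m (b=L-a=3/2):
  R_A = Pb/L = (-2)·(3/2)/6 = -1/2 kN
  R_B = Pa/L = (-2)·(9/2)/6 = -3/2 kN
Superposition: R_A = 71/2 kN, R_B = 57/2 kN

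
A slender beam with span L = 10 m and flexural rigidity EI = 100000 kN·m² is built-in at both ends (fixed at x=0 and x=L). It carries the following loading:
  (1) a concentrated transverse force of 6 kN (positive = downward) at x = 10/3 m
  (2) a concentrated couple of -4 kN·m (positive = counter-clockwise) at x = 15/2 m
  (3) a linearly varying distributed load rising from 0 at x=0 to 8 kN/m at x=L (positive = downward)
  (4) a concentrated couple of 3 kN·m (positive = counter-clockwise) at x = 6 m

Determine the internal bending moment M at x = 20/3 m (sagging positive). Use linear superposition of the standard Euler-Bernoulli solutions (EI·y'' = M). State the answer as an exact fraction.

M(20/3) = 95077/8100 kN·m

Load 1 — point force P=6 kN at a=10/3 m (b=L-a=20/3):
  M_1 = Pa²(a+3b)(L-x)/L³ - Pa²b/L²  [x>a] = 6·(10/3)²·((10/3)+3·(20/3))·(10-(20/3))/10³ - 6·(10/3)²·(20/3)/10² = 20/27 kN·m
Load 2 — applied couple M₀=-4 kN·m at a=15/2 m (b=L-a=5/2):
  M_2 = R_Ax - M_A  [x≤a] with R_A=-9/20, M_A=-5/4 = (-9/20)·(20/3) - (-5/4) = -7/4 kN·m
Load 3 — triangular load w₀=8 kN/m (0→w₀ over full span):
  M_3 = 3w₀Lx/20 - w₀L²/30 - w₀x³/(6L) = 3·8·10·(20/3)/20 - 8·10²/30 - 8·(20/3)³/(6·10) = 1120/81 kN·m
Load 4 — applied couple M₀=3 kN·m at a=6 m (b=L-a=4):
  M_4 = R_Ax - M_A - M₀  [x>a] with R_A=54/125, M_A=24/25 = (54/125)·(20/3) - (24/25) - 3 = -27/25 kN·m
Superposition: M = Σ M_i = 95077/8100 kN·m ≈ 11.737901 kN·m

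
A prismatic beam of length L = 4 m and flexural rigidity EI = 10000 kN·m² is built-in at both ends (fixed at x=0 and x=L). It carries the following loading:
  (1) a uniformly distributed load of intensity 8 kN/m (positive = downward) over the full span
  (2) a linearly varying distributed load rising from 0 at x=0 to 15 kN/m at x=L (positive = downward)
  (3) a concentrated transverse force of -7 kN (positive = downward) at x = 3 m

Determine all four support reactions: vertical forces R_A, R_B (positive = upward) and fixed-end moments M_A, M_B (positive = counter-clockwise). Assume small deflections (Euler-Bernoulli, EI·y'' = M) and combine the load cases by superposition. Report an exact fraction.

Load 1 — uniform load w=8 kN/m over full span:
  R_A = wL/2 = 8·4/2 = 16 kN
  M_A = wL²/12 = 8·4²/12 = 32/3 kN·m
  R_B = wL/2 = 8·4/2 = 16 kN
  M_B = -wL²/12 = -8·4²/12 = -32/3 kN·m
Load 2 — triangular load w₀=15 kN/m (0→w₀ over full span):
  R_A = 3w₀L/20 = 3·15·4/20 = 9 kN
  M_A = w₀L²/30 = 15·4²/30 = 8 kN·m
  R_B = 7w₀L/20 = 7·15·4/20 = 21 kN
  M_B = -w₀L²/20 = -15·4²/20 = -12 kN·m
Load 3 — point force P=-7 kN at a=3 m (b=L-a=1):
  R_A = Pb²(3a+b)/L³ = (-7)·1²·(3·3+1)/4³ = -35/32 kN
  M_A = Pab²/L² = (-7)·3·1²/4² = -21/16 kN·m
  R_B = Pa²(a+3b)/L³ = (-7)·3²·(3+3·1)/4³ = -189/32 kN
  M_B = -Pa²b/L² = -(-7)·3²·1/4² = 63/16 kN·m
Superposition: R_A = 765/32 kN, M_A = 833/48 kN·m, R_B = 995/32 kN, M_B = -899/48 kN·m

R_A = 765/32 kN, M_A = 833/48 kN·m, R_B = 995/32 kN, M_B = -899/48 kN·m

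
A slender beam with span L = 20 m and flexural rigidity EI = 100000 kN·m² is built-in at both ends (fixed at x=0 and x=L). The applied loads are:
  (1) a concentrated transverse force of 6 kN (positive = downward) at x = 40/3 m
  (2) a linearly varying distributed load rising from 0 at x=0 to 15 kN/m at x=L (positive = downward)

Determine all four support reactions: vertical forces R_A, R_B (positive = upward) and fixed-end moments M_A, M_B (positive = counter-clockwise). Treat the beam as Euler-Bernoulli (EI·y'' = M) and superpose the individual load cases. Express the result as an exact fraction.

Load 1 — point force P=6 kN at a=40/3 m (b=L-a=20/3):
  R_A = Pb²(3a+b)/L³ = 6·(20/3)²·(3·(40/3)+(20/3))/20³ = 14/9 kN
  M_A = Pab²/L² = 6·(40/3)·(20/3)²/20² = 80/9 kN·m
  R_B = Pa²(a+3b)/L³ = 6·(40/3)²·((40/3)+3·(20/3))/20³ = 40/9 kN
  M_B = -Pa²b/L² = -6·(40/3)²·(20/3)/20² = -160/9 kN·m
Load 2 — triangular load w₀=15 kN/m (0→w₀ over full span):
  R_A = 3w₀L/20 = 3·15·20/20 = 45 kN
  M_A = w₀L²/30 = 15·20²/30 = 200 kN·m
  R_B = 7w₀L/20 = 7·15·20/20 = 105 kN
  M_B = -w₀L²/20 = -15·20²/20 = -300 kN·m
Superposition: R_A = 419/9 kN, M_A = 1880/9 kN·m, R_B = 985/9 kN, M_B = -2860/9 kN·m

R_A = 419/9 kN, M_A = 1880/9 kN·m, R_B = 985/9 kN, M_B = -2860/9 kN·m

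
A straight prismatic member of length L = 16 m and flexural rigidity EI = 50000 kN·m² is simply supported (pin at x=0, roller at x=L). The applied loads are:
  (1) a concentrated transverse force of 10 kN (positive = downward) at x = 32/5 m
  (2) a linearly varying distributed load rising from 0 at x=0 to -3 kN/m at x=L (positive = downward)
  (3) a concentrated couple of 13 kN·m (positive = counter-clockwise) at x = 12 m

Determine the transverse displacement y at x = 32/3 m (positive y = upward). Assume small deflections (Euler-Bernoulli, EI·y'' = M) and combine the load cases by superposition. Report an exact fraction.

y(32/3) = 131621/18984375 m

Load 1 — point force P=10 kN at a=32/5 m (b=L-a=48/5):
  y_1 = -Pa(L-x)(2Lx-a²-x²)/(6LEI)  [x>a] = -10·(32/5)·(16-(32/3))·(2·16·(32/3)-(32/5)²-(32/3)²)/(6·16·50000) = -83968/6328125 m
Load 2 — triangular load w₀=-3 kN/m (0→w₀ over full span):
  y_2 = -w₀x(7L⁴-10L²x²+3x⁴)/(360LEI) = -(-3)·(32/3)·(7·16⁴-10·16²·(32/3)²+3·(32/3)⁴)/(360·16·50000) = 17408/759375 m
Load 3 — applied couple M₀=13 kN·m at a=12 m (b=L-a=4):
  y_3 = (M₀x³/(6L)+C₁x)/EI  [x≤a] with C₁=M₀(3b²-L²)/(6L)=-169/6 = (13·(32/3)³/(6·16)+(-169/6)·(32/3))/50000 = -689/253125 m
Superposition: y = Σ y_i = 131621/18984375 m ≈ 0.006933 m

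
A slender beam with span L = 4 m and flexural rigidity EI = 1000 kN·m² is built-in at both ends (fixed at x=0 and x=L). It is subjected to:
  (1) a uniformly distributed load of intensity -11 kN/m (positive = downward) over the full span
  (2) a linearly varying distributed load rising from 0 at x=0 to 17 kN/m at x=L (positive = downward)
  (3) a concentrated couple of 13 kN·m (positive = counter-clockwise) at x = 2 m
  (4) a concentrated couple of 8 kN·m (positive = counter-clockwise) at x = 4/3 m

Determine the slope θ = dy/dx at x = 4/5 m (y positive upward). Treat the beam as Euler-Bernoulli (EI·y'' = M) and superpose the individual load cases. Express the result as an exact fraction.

Load 1 — uniform load w=-11 kN/m over full span:
  θ_1 = -wx(L-x)(L-2x)/(12EI) = -(-11)·(4/5)·(4-(4/5))·(4-2·(4/5))/(12·1000) = 88/15625 rad
Load 2 — triangular load w₀=17 kN/m (0→w₀ over full span):
  θ_2 = -w₀(2x(L-x)(L-2x)(x+2L)+x²(L-x)²)/(120LEI) = -17·(2·(4/5)·(4-(4/5))·(4-2·(4/5))·((4/5)+2·4)+(4/5)²·(4-(4/5))²)/(120·4·1000) = -952/234375 rad
Load 3 — applied couple M₀=13 kN·m at a=2 m (b=L-a=2):
  θ_3 = (R_Ax²/2 - M_Ax)/EI  [x≤a] with R_A=39/8, M_A=13/4 = ((39/8)·(4/5)²/2 - (13/4)·(4/5))/1000 = -13/12500 rad
Load 4 — applied couple M₀=8 kN·m at a=4/3 m (b=L-a=8/3):
  θ_4 = (R_Ax²/2 - M_Ax)/EI  [x≤a] with R_A=8/3, M_A=0 = ((8/3)·(4/5)²/2 - 0·(4/5))/1000 = 8/9375 rad
Superposition: θ = Σ θ_i = 1297/937500 rad ≈ 0.001383 rad

θ(4/5) = 1297/937500 rad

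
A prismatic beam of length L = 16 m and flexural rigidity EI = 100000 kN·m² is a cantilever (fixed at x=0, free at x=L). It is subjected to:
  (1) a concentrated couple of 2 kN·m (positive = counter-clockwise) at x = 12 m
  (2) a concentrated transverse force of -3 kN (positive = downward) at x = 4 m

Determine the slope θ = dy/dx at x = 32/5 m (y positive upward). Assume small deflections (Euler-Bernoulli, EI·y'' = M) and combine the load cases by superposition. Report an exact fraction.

Load 1 — applied couple M₀=2 kN·m at a=12 m (b=L-a=4):
  θ_1 = M₀x/EI  [x≤a] = 2·(32/5)/100000 = 2/15625 rad
Load 2 — point force P=-3 kN at a=4 m (b=L-a=12):
  θ_2 = -Pa²/(2EI)  [x>a] = -(-3)·4²/(2·100000) = 3/12500 rad
Superposition: θ = Σ θ_i = 23/62500 rad ≈ 0.000368 rad

θ(32/5) = 23/62500 rad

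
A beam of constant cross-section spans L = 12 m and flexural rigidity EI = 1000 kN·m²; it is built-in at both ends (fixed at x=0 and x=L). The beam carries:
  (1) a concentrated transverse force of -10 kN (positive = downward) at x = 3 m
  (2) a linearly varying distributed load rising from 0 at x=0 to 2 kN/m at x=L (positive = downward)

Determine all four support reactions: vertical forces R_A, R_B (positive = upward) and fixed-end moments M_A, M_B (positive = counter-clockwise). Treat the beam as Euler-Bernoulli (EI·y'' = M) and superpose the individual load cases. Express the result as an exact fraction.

Load 1 — point force P=-10 kN at a=3 m (b=L-a=9):
  R_A = Pb²(3a+b)/L³ = (-10)·9²·(3·3+9)/12³ = -135/16 kN
  M_A = Pab²/L² = (-10)·3·9²/12² = -135/8 kN·m
  R_B = Pa²(a+3b)/L³ = (-10)·3²·(3+3·9)/12³ = -25/16 kN
  M_B = -Pa²b/L² = -(-10)·3²·9/12² = 45/8 kN·m
Load 2 — triangular load w₀=2 kN/m (0→w₀ over full span):
  R_A = 3w₀L/20 = 3·2·12/20 = 18/5 kN
  M_A = w₀L²/30 = 2·12²/30 = 48/5 kN·m
  R_B = 7w₀L/20 = 7·2·12/20 = 42/5 kN
  M_B = -w₀L²/20 = -2·12²/20 = -72/5 kN·m
Superposition: R_A = -387/80 kN, M_A = -291/40 kN·m, R_B = 547/80 kN, M_B = -351/40 kN·m

R_A = -387/80 kN, M_A = -291/40 kN·m, R_B = 547/80 kN, M_B = -351/40 kN·m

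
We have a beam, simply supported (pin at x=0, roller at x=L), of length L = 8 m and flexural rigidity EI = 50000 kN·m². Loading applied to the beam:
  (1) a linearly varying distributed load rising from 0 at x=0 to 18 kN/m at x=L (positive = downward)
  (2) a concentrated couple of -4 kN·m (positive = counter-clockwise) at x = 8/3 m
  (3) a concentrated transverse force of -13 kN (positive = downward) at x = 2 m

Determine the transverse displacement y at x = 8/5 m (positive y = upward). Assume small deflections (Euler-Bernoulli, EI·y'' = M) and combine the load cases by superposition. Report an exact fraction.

y(8/5) = -7297537/1757812500 m

Load 1 — triangular load w₀=18 kN/m (0→w₀ over full span):
  y_1 = -w₀x(7L⁴-10L²x²+3x⁴)/(360LEI) = -18·(8/5)·(7·8⁴-10·8²·(8/5)²+3·(8/5)⁴)/(360·8·50000) = -264192/48828125 m
Load 2 — applied couple M₀=-4 kN·m at a=8/3 m (b=L-a=16/3):
  y_2 = (M₀x³/(6L)+C₁x)/EI  [x≤a] with C₁=M₀(3b²-L²)/(6L)=-16/9 = ((-4)·(8/5)³/(6·8)+(-16/9)·(8/5))/50000 = -224/3515625 m
Load 3 — point force P=-13 kN at a=2 m (b=L-a=6):
  y_3 = -Pbx(L²-b²-x²)/(6LEI)  [x≤a] = -(-13)·6·(8/5)·(8²-6²-(8/5)²)/(6·8·50000) = 2067/1562500 m
Superposition: y = Σ y_i = -7297537/1757812500 m ≈ -0.004151 m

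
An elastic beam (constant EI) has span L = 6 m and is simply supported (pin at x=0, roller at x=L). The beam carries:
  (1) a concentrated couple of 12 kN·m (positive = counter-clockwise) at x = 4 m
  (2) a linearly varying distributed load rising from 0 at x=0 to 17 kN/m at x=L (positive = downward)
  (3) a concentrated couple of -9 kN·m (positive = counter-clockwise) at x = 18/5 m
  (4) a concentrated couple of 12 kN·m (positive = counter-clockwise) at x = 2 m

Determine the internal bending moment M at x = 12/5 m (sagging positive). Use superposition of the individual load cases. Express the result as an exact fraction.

Load 1 — applied couple M₀=12 kN·m at a=4 m (b=L-a=2):
  M_1 = M₀x/L  [x≤a] = 12·(12/5)/6 = 24/5 kN·m
Load 2 — triangular load w₀=17 kN/m (0→w₀ over full span):
  M_2 = w₀Lx/6 - w₀x³/(6L) = 17·6·(12/5)/6 - 17·(12/5)³/(6·6) = 4284/125 kN·m
Load 3 — applied couple M₀=-9 kN·m at a=18/5 m (b=L-a=12/5):
  M_3 = M₀x/L  [x≤a] = (-9)·(12/5)/6 = -18/5 kN·m
Load 4 — applied couple M₀=12 kN·m at a=2 m (b=L-a=4):
  M_4 = M₀x/L - M₀  [x>a] = 12·(12/5)/6 - 12 = -36/5 kN·m
Superposition: M = Σ M_i = 3534/125 kN·m ≈ 28.272000 kN·m

M(12/5) = 3534/125 kN·m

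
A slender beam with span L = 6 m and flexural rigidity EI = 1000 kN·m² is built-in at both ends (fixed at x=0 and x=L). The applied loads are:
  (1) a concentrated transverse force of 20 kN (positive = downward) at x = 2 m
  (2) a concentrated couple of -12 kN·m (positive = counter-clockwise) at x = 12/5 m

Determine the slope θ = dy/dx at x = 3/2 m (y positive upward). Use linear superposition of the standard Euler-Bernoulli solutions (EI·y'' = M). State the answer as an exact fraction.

θ(3/2) = -277/25000 rad

Load 1 — point force P=20 kN at a=2 m (b=L-a=4):
  θ_1 = -Pb²x(2aL-(3a+b)x)/(2L³EI)  [x≤a] = -20·4²·(3/2)·(2·2·6-(3·2+4)·(3/2))/(2·6³·1000) = -1/100 rad
Load 2 — applied couple M₀=-12 kN·m at a=12/5 m (b=L-a=18/5):
  θ_2 = (R_Ax²/2 - M_Ax)/EI  [x≤a] with R_A=-72/25, M_A=-36/25 = ((-72/25)·(3/2)²/2 - (-36/25)·(3/2))/1000 = -27/25000 rad
Superposition: θ = Σ θ_i = -277/25000 rad ≈ -0.011080 rad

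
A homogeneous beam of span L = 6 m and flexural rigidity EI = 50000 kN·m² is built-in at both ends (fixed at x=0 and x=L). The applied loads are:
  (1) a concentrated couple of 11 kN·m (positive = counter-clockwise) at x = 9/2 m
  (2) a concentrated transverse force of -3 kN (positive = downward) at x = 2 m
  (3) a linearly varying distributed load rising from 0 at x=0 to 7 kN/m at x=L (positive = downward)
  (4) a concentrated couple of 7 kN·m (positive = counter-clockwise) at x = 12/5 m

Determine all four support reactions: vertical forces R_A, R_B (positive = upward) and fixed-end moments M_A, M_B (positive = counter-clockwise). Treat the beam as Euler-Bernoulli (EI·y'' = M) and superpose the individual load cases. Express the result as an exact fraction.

R_A = 28153/3600 kN, M_A = 12013/1200 kN·m, R_B = 36647/3600 kN, M_B = -13307/1200 kN·m

Load 1 — applied couple M₀=11 kN·m at a=9/2 m (b=L-a=3/2):
  R_A = 6M₀ab/L³ = 6·11·(9/2)·(3/2)/6³ = 33/16 kN
  M_A = M₀b(2a-b)/L² = 11·(3/2)·(2·(9/2)-(3/2))/6² = 55/16 kN·m
  R_B = -6M₀ab/L³ = -6·11·(9/2)·(3/2)/6³ = -33/16 kN
  M_B = M₀a(2b-a)/L² = 11·(9/2)·(2·(3/2)-(9/2))/6² = -33/16 kN·m
Load 2 — point force P=-3 kN at a=2 m (b=L-a=4):
  R_A = Pb²(3a+b)/L³ = (-3)·4²·(3·2+4)/6³ = -20/9 kN
  M_A = Pab²/L² = (-3)·2·4²/6² = -8/3 kN·m
  R_B = Pa²(a+3b)/L³ = (-3)·2²·(2+3·4)/6³ = -7/9 kN
  M_B = -Pa²b/L² = -(-3)·2²·4/6² = 4/3 kN·m
Load 3 — triangular load w₀=7 kN/m (0→w₀ over full span):
  R_A = 3w₀L/20 = 3·7·6/20 = 63/10 kN
  M_A = w₀L²/30 = 7·6²/30 = 42/5 kN·m
  R_B = 7w₀L/20 = 7·7·6/20 = 147/10 kN
  M_B = -w₀L²/20 = -7·6²/20 = -63/5 kN·m
Load 4 — applied couple M₀=7 kN·m at a=12/5 m (b=L-a=18/5):
  R_A = 6M₀ab/L³ = 6·7·(12/5)·(18/5)/6³ = 42/25 kN
  M_A = M₀b(2a-b)/L² = 7·(18/5)·(2·(12/5)-(18/5))/6² = 21/25 kN·m
  R_B = -6M₀ab/L³ = -6·7·(12/5)·(18/5)/6³ = -42/25 kN
  M_B = M₀a(2b-a)/L² = 7·(12/5)·(2·(18/5)-(12/5))/6² = 56/25 kN·m
Superposition: R_A = 28153/3600 kN, M_A = 12013/1200 kN·m, R_B = 36647/3600 kN, M_B = -13307/1200 kN·m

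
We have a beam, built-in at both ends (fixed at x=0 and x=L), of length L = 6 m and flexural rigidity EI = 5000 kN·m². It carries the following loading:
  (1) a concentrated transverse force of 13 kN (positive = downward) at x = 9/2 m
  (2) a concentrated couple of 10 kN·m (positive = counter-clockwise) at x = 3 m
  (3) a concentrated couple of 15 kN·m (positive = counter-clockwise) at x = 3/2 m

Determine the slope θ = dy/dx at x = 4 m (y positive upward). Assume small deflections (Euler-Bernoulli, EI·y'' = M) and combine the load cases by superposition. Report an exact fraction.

Load 1 — point force P=13 kN at a=9/2 m (b=L-a=3/2):
  θ_1 = -Pb²x(2aL-(3a+b)x)/(2L³EI)  [x≤a] = -13·(3/2)²·4·(2·(9/2)·6-(3·(9/2)+(3/2))·4)/(2·6³·5000) = 13/40000 rad
Load 2 — applied couple M₀=10 kN·m at a=3 m (b=L-a=3):
  θ_2 = (R_Ax²/2 - M_Ax - M₀(x-a))/EI  [x>a] with R_A=5/2, M_A=5/2 = ((5/2)·4²/2 - (5/2)·4 - 10·(4-3))/5000 = 0 rad
Load 3 — applied couple M₀=15 kN·m at a=3/2 m (b=L-a=9/2):
  θ_3 = (R_Ax²/2 - M_Ax - M₀(x-a))/EI  [x>a] with R_A=45/16, M_A=-45/16 = ((45/16)·4²/2 - (-45/16)·4 - 15·(4-(3/2)))/5000 = -3/4000 rad
Superposition: θ = Σ θ_i = -17/40000 rad ≈ -0.000425 rad

θ(4) = -17/40000 rad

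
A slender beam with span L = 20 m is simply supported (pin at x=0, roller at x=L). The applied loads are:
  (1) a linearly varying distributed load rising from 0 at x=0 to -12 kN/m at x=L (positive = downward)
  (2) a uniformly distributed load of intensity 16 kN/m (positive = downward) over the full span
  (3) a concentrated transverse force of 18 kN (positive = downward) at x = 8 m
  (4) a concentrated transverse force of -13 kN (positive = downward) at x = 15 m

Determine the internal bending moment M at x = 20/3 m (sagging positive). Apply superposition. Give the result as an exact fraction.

M(20/3) = 14159/27 kN·m

Load 1 — triangular load w₀=-12 kN/m (0→w₀ over full span):
  M_1 = w₀Lx/6 - w₀x³/(6L) = (-12)·20·(20/3)/6 - (-12)·(20/3)³/(6·20) = -6400/27 kN·m
Load 2 — uniform load w=16 kN/m over full span:
  M_2 = wx(L-x)/2 = 16·(20/3)·(20-(20/3))/2 = 6400/9 kN·m
Load 3 — point force P=18 kN at a=8 m (b=L-a=12):
  M_3 = Pbx/L  [x≤a] = 18·12·(20/3)/20 = 72 kN·m
Load 4 — point force P=-13 kN at a=15 m (b=L-a=5):
  M_4 = Pbx/L  [x≤a] = (-13)·5·(20/3)/20 = -65/3 kN·m
Superposition: M = Σ M_i = 14159/27 kN·m ≈ 524.407407 kN·m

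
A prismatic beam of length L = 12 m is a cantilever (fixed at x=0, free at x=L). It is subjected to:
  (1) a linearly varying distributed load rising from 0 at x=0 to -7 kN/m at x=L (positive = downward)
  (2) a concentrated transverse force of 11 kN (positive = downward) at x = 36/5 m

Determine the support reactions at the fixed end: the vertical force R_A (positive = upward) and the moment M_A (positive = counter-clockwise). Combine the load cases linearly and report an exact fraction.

R_A = -31 kN, M_A = -1284/5 kN·m

Load 1 — triangular load w₀=-7 kN/m (0→w₀ over full span):
  R_A = w₀L/2 = (-7)·12/2 = -42 kN
  M_A = w₀L²/3 = (-7)·12²/3 = -336 kN·m
Load 2 — point force P=11 kN at a=36/5 m (b=L-a=24/5):
  R_A = P = 11 kN
  M_A = Pa = 11·(36/5) = 396/5 kN·m
Superposition: R_A = -31 kN, M_A = -1284/5 kN·m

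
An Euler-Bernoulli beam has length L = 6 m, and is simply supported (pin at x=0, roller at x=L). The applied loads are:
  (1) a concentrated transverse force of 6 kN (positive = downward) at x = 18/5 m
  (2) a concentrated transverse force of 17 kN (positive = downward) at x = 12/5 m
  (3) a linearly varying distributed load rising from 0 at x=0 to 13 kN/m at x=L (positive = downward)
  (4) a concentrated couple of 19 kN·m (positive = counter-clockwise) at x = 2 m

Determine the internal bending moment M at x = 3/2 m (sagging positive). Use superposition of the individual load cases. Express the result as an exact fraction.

Load 1 — point force P=6 kN at a=18/5 m (b=L-a=12/5):
  M_1 = Pbx/L  [x≤a] = 6·(12/5)·(3/2)/6 = 18/5 kN·m
Load 2 — point force P=17 kN at a=12/5 m (b=L-a=18/5):
  M_2 = Pbx/L  [x≤a] = 17·(18/5)·(3/2)/6 = 153/10 kN·m
Load 3 — triangular load w₀=13 kN/m (0→w₀ over full span):
  M_3 = w₀Lx/6 - w₀x³/(6L) = 13·6·(3/2)/6 - 13·(3/2)³/(6·6) = 585/32 kN·m
Load 4 — applied couple M₀=19 kN·m at a=2 m (b=L-a=4):
  M_4 = M₀x/L  [x≤a] = 19·(3/2)/6 = 19/4 kN·m
Superposition: M = Σ M_i = 6709/160 kN·m ≈ 41.931250 kN·m

M(3/2) = 6709/160 kN·m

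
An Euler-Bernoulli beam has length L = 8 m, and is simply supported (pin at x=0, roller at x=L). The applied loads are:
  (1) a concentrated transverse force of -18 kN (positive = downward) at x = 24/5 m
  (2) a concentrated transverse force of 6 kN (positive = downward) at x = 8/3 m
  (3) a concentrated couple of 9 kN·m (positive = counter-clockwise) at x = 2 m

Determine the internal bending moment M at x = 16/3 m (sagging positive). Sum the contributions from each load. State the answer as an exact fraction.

Load 1 — point force P=-18 kN at a=24/5 m (b=L-a=16/5):
  M_1 = Pa(L-x)/L  [x>a] = (-18)·(24/5)·(8-(16/3))/8 = -144/5 kN·m
Load 2 — point force P=6 kN at a=8/3 m (b=L-a=16/3):
  M_2 = Pa(L-x)/L  [x>a] = 6·(8/3)·(8-(16/3))/8 = 16/3 kN·m
Load 3 — applied couple M₀=9 kN·m at a=2 m (b=L-a=6):
  M_3 = M₀x/L - M₀  [x>a] = 9·(16/3)/8 - 9 = -3 kN·m
Superposition: M = Σ M_i = -397/15 kN·m ≈ -26.466667 kN·m

M(16/3) = -397/15 kN·m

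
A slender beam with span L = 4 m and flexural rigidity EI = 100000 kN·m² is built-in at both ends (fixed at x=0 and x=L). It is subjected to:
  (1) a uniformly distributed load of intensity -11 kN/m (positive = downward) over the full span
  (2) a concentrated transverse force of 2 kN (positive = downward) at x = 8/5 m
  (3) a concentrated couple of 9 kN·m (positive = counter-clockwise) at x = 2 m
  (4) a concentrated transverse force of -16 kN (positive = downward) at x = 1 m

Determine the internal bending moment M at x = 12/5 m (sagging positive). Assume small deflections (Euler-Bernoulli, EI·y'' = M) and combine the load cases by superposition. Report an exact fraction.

Load 1 — uniform load w=-11 kN/m over full span:
  M_1 = wLx/2 - wL²/12 - wx²/2 = (-11)·4·(12/5)/2 - (-11)·4²/12 - (-11)·(12/5)²/2 = -484/75 kN·m
Load 2 — point force P=2 kN at a=8/5 m (b=L-a=12/5):
  M_2 = Pa²(a+3b)(L-x)/L³ - Pa²b/L²  [x>a] = 2·(8/5)²·((8/5)+3·(12/5))·(4-(12/5))/4³ - 2·(8/5)²·(12/5)/4² = 224/625 kN·m
Load 3 — applied couple M₀=9 kN·m at a=2 m (b=L-a=2):
  M_3 = R_Ax - M_A - M₀  [x>a] with R_A=27/8, M_A=9/4 = (27/8)·(12/5) - (9/4) - 9 = -63/20 kN·m
Load 4 — point force P=-16 kN at a=1 m (b=L-a=3):
  M_4 = Pa²(a+3b)(L-x)/L³ - Pa²b/L²  [x>a] = (-16)·1²·(1+3·3)·(4-(12/5))/4³ - (-16)·1²·3/4² = -1 kN·m
Superposition: M = Σ M_i = -76837/7500 kN·m ≈ -10.244933 kN·m

M(12/5) = -76837/7500 kN·m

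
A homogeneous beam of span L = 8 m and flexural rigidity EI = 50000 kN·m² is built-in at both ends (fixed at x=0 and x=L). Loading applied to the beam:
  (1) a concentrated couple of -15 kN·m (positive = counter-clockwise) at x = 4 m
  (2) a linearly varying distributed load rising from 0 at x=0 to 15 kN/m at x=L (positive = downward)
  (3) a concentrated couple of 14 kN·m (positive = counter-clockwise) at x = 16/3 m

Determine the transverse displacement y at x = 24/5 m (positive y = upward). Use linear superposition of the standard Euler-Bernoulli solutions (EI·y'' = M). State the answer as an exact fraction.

y(24/5) = -17826/9765625 m

Load 1 — applied couple M₀=-15 kN·m at a=4 m (b=L-a=4):
  y_1 = (R_Ax³/6 - M_Ax²/2 - M₀(x-a)²/2)/EI  [x>a] with R_A=-45/16, M_A=-15/4 = ((-45/16)·(24/5)³/6 - (-15/4)·(24/5)²/2 - (-15)·((24/5)-4)²/2)/50000 = -6/78125 m
Load 2 — triangular load w₀=15 kN/m (0→w₀ over full span):
  y_2 = -w₀x²(L-x)²(x+2L)/(120LEI) = -15·(24/5)²·(8-(24/5))²·((24/5)+2·8)/(120·8·50000) = -14976/9765625 m
Load 3 — applied couple M₀=14 kN·m at a=16/3 m (b=L-a=8/3):
  y_3 = (R_Ax³/6 - M_Ax²/2)/EI  [x≤a] with R_A=7/3, M_A=14/3 = ((7/3)·(24/5)³/6 - (14/3)·(24/5)²/2)/50000 = -84/390625 m
Superposition: y = Σ y_i = -17826/9765625 m ≈ -0.001825 m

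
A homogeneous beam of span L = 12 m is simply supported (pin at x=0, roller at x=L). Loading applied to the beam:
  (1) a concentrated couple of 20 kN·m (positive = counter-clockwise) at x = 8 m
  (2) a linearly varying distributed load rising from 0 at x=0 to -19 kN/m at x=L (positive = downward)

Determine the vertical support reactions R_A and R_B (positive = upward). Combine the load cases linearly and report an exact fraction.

R_A = -109/3 kN, R_B = -233/3 kN

Load 1 — applied couple M₀=20 kN·m at a=8 m (b=L-a=4):
  R_A = M₀/L = 20/12 = 5/3 kN
  R_B = -M₀/L = -20/12 = -5/3 kN
Load 2 — triangular load w₀=-19 kN/m (0→w₀ over full span):
  R_A = w₀L/6 = (-19)·12/6 = -38 kN
  R_B = w₀L/3 = (-19)·12/3 = -76 kN
Superposition: R_A = -109/3 kN, R_B = -233/3 kN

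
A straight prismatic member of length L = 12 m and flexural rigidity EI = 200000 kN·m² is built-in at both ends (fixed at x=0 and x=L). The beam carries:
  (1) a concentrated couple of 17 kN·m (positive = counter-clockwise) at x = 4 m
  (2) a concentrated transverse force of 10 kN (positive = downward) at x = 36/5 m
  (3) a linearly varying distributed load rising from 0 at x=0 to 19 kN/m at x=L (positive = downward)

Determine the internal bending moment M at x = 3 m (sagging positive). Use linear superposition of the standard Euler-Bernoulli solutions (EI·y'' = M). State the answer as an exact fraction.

Load 1 — applied couple M₀=17 kN·m at a=4 m (b=L-a=8):
  M_1 = R_Ax - M_A  [x≤a] with R_A=17/9, M_A=0 = (17/9)·3 - 0 = 17/3 kN·m
Load 2 — point force P=10 kN at a=36/5 m (b=L-a=24/5):
  M_2 = Pb²(3a+b)x/L³ - Pab²/L²  [x≤a] = 10·(24/5)²·(3·(36/5)+(24/5))·3/12³ - 10·(36/5)·(24/5)²/12² = -24/25 kN·m
Load 3 — triangular load w₀=19 kN/m (0→w₀ over full span):
  M_3 = 3w₀Lx/20 - w₀L²/30 - w₀x³/(6L) = 3·19·12·3/20 - 19·12²/30 - 19·3³/(6·12) = 171/40 kN·m
Superposition: M = Σ M_i = 5389/600 kN·m ≈ 8.981667 kN·m

M(3) = 5389/600 kN·m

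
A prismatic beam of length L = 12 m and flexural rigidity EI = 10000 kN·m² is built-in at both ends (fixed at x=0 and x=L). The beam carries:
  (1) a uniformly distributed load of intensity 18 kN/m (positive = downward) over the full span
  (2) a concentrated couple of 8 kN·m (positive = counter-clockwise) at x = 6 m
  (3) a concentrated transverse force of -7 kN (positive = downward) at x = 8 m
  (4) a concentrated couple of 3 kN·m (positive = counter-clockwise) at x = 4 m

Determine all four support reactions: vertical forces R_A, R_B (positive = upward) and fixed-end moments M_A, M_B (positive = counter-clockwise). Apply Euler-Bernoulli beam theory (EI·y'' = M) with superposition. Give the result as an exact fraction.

R_A = 2903/27 kN, M_A = 1906/9 kN·m, R_B = 2740/27 kN, M_B = -1805/9 kN·m

Load 1 — uniform load w=18 kN/m over full span:
  R_A = wL/2 = 18·12/2 = 108 kN
  M_A = wL²/12 = 18·12²/12 = 216 kN·m
  R_B = wL/2 = 18·12/2 = 108 kN
  M_B = -wL²/12 = -18·12²/12 = -216 kN·m
Load 2 — applied couple M₀=8 kN·m at a=6 m (b=L-a=6):
  R_A = 6M₀ab/L³ = 6·8·6·6/12³ = 1 kN
  M_A = M₀b(2a-b)/L² = 8·6·(2·6-6)/12² = 2 kN·m
  R_B = -6M₀ab/L³ = -6·8·6·6/12³ = -1 kN
  M_B = M₀a(2b-a)/L² = 8·6·(2·6-6)/12² = 2 kN·m
Load 3 — point force P=-7 kN at a=8 m (b=L-a=4):
  R_A = Pb²(3a+b)/L³ = (-7)·4²·(3·8+4)/12³ = -49/27 kN
  M_A = Pab²/L² = (-7)·8·4²/12² = -56/9 kN·m
  R_B = Pa²(a+3b)/L³ = (-7)·8²·(8+3·4)/12³ = -140/27 kN
  M_B = -Pa²b/L² = -(-7)·8²·4/12² = 112/9 kN·m
Load 4 — applied couple M₀=3 kN·m at a=4 m (b=L-a=8):
  R_A = 6M₀ab/L³ = 6·3·4·8/12³ = 1/3 kN
  M_A = M₀b(2a-b)/L² = 3·8·(2·4-8)/12² = 0 kN·m
  R_B = -6M₀ab/L³ = -6·3·4·8/12³ = -1/3 kN
  M_B = M₀a(2b-a)/L² = 3·4·(2·8-4)/12² = 1 kN·m
Superposition: R_A = 2903/27 kN, M_A = 1906/9 kN·m, R_B = 2740/27 kN, M_B = -1805/9 kN·m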